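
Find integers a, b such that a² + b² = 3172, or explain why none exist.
6² + 56² (a=6, b=56)

Factorization: 3172 = 2^2 × 13 × 61
By Fermat: n is sum of two squares iff every prime p ≡ 3 (mod 4) appears to even power.
All primes ≡ 3 (mod 4) appear to even power.
Search a = 0, 1, 2, … for 3172 - a² a perfect square: first hit at a = 6: 3172 - 36 = 3136 = 56².
3172 = 6² + 56² = 36 + 3136 ✓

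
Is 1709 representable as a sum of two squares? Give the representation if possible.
22² + 35² (a=22, b=35)

Factorization: 1709 = 1709
By Fermat: n is sum of two squares iff every prime p ≡ 3 (mod 4) appears to even power.
All primes ≡ 3 (mod 4) appear to even power.
Search a = 0, 1, 2, … for 1709 - a² a perfect square: first hit at a = 22: 1709 - 484 = 1225 = 35².
1709 = 22² + 35² = 484 + 1225 ✓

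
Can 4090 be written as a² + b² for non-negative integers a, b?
11² + 63² (a=11, b=63)

Factorization: 4090 = 2 × 5 × 409
By Fermat: n is sum of two squares iff every prime p ≡ 3 (mod 4) appears to even power.
All primes ≡ 3 (mod 4) appear to even power.
Search a = 0, 1, 2, … for 4090 - a² a perfect square: first hit at a = 11: 4090 - 121 = 3969 = 63².
4090 = 11² + 63² = 121 + 3969 ✓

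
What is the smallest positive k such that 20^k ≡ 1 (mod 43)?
42

43 is prime, so ord(20) divides φ(43) = 42.
Divisors of 42: 1, 2, 3, 6, 7, 14, 21, 42.
Repeated squaring: 20^1 ≡ 20, 20^2 ≡ 13, 20^4 ≡ 40, 20^8 ≡ 9, 20^16 ≡ 38, 20^32 ≡ 25 (mod 43).
Test 20^d mod 43 for each divisor d in increasing order:
20^1 ≡ 20
20^2 ≡ 13
20^3 = 20^2·20^1 ≡ 2
20^6 = 20^4·20^2 ≡ 4
20^7 = 20^4·20^2·20^1 ≡ 37
20^14 = 20^8·20^4·20^2 ≡ 36
20^21 = 20^16·20^4·20^1 ≡ 42
20^42 = 20^32·20^8·20^2 ≡ 1  ← first divisor giving 1
The order is 42.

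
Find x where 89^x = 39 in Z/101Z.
35

Baby-step giant-step with step n = ⌈√101⌉ = 11.
Baby steps 89^j mod 101 (j:value) for j=0..10: 0:1, 1:89, 2:43, 3:90, 4:31, 5:32, 6:20, 7:63, 8:52, 9:83, 10:14.
Giant-step multiplier: 89^(-11) ≡ 89^(100-11) = 89^89 ≡ 3 (mod 101).
Giant steps γ_i = 39·3^i mod 101: γ_0=39, γ_1=16, γ_2=48, γ_3=43 (in table at j=2).
x = i·n + j = 3·11 + 2 = 35.
Check: 89^35 ≡ 39 (mod 101).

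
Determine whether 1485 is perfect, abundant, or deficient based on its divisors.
deficient

Proper divisors of 1485: sum = 1 + 3 + 5 + 9 + 11 + 15 + 27 + 33 + 45 + 55 + 99 + 135 + 165 + 297 + 495 = 1395
Since 1395 < 1485, 1485 is deficient.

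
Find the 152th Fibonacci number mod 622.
529

Matrix identity: Q^n = [[F_(n+1), F_n], [F_n, F_(n-1)]] with Q = [[1,1],[1,0]].
n = 152 = 10011000₂. Square-and-multiply, entries mod 622:
Q^1 = [[1,1],[1,0]]
Q^2 = (Q^1)² = [[2,1],[1,1]]
Q^4 = (Q^2)² = [[5,3],[3,2]]
Q^9 = (Q^4)²·Q = [[55,34],[34,21]]
Q^19 = (Q^9)²·Q = [[545,449],[449,96]]
Q^38 = (Q^19)² = [[404,445],[445,581]]
Q^76 = (Q^38)² = [[481,437],[437,44]]
Q^152 = (Q^76)² = [[614,529],[529,85]]
F_152 mod 622 = Q^152[0][1] = 529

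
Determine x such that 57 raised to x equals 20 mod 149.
114

Baby-step giant-step with step n = ⌈√149⌉ = 13.
Baby steps 57^j mod 149 (j:value) for j=0..12: 0:1, 1:57, 2:120, 3:135, 4:96, 5:108, 6:47, 7:146, 8:127, 9:87, 10:42, 11:10, 12:123.
Giant-step multiplier: 57^(-13) ≡ 57^(148-13) = 57^135 ≡ 56 (mod 149).
Giant steps γ_i = 20·56^i mod 149: γ_0=20, γ_1=77, γ_2=140, γ_3=92, γ_4=86, γ_5=48, γ_6=6, γ_7=38, γ_8=42 (in table at j=10).
x = i·n + j = 8·13 + 10 = 114.
Check: 57^114 ≡ 20 (mod 149).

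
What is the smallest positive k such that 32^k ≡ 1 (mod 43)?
14

43 is prime, so ord(32) divides φ(43) = 42.
Divisors of 42: 1, 2, 3, 6, 7, 14, 21, 42.
Repeated squaring: 32^1 ≡ 32, 32^2 ≡ 35, 32^4 ≡ 21, 32^8 ≡ 11, 32^16 ≡ 35, 32^32 ≡ 21 (mod 43).
Test 32^d mod 43 for each divisor d in increasing order:
32^1 ≡ 32
32^2 ≡ 35
32^3 = 32^2·32^1 ≡ 2
32^6 = 32^4·32^2 ≡ 4
32^7 = 32^4·32^2·32^1 ≡ 42
32^14 = 32^8·32^4·32^2 ≡ 1  ← first divisor giving 1
The order is 14.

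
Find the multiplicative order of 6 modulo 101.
10

101 is prime, so ord(6) divides φ(101) = 100.
Divisors of 100: 1, 2, 4, 5, 10, 20, 25, 50, 100.
Repeated squaring: 6^1 ≡ 6, 6^2 ≡ 36, 6^4 ≡ 84, 6^8 ≡ 87, 6^16 ≡ 95, 6^32 ≡ 36, 6^64 ≡ 84 (mod 101).
Test 6^d mod 101 for each divisor d in increasing order:
6^1 ≡ 6
6^2 ≡ 36
6^4 ≡ 84
6^5 = 6^4·6^1 ≡ 100
6^10 = 6^8·6^2 ≡ 1  ← first divisor giving 1
The order is 10.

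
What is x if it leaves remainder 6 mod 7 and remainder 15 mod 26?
41

Using Chinese Remainder Theorem:
M = 7 × 26 = 182
M1 = 26, M2 = 7
y1 = 26^(-1) mod 7 = 3
y2 = 7^(-1) mod 26 = 15
x = (6×26×3 + 15×7×15) mod 182 = 41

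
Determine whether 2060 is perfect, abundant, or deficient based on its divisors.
abundant

Proper divisors of 2060: sum = 1 + 2 + 4 + 5 + 10 + 20 + 103 + 206 + 412 + 515 + 1030 = 2308
Since 2308 > 2060, 2060 is abundant.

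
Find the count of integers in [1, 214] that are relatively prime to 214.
106

214 = 2 × 107
φ(n) = n × ∏(1 - 1/p) for each prime p dividing n
φ(214) = 214 × (1 - 1/2) × (1 - 1/107) = 106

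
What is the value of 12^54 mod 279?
171

Repeated squaring. Binary of 54 = 110110.
12^1 ≡ 12 (mod 279); 12^2 ≡ 144 (mod 279); 12^4 ≡ 90 (mod 279); 12^8 ≡ 9 (mod 279); 12^16 ≡ 81 (mod 279); 12^32 ≡ 144 (mod 279)
12^54 = 12^2 × 12^4 × 12^16 × 12^32 ≡ 171 (mod 279)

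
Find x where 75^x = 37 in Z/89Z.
55

Baby-step giant-step with step n = ⌈√89⌉ = 10.
Baby steps 75^j mod 89 (j:value) for j=0..9: 0:1, 1:75, 2:18, 3:15, 4:57, 5:3, 6:47, 7:54, 8:45, 9:82.
Giant-step multiplier: 75^(-10) ≡ 75^(88-10) = 75^78 ≡ 10 (mod 89).
Giant steps γ_i = 37·10^i mod 89: γ_0=37, γ_1=14, γ_2=51, γ_3=65, γ_4=27, γ_5=3 (in table at j=5).
x = i·n + j = 5·10 + 5 = 55.
Check: 75^55 ≡ 37 (mod 89).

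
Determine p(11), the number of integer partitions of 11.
56

p(n) counts ways to write n as a sum of positive integers (order ignored).
Euler's pentagonal recurrence: p(k) = p(k-1) + p(k-2) - p(k-5) - p(k-7) + p(k-12) + p(k-15) - ... (offsets j(3j∓1)/2, signs ++--, p(0)=1, p(<0)=0).
DP table for k = 0..10: p(0)=1, p(1)=1, p(2)=2, p(3)=3, p(4)=5, p(5)=7, p(6)=11, p(7)=15, p(8)=22, p(9)=30, p(10)=42.
Final step: p(11) = p(10) + p(9) - p(6) - p(4)
= 42 + 30 - 11 - 5
= 56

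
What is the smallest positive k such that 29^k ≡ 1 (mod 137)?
136

137 is prime, so ord(29) divides φ(137) = 136.
Divisors of 136: 1, 2, 4, 8, 17, 34, 68, 136.
Repeated squaring: 29^1 ≡ 29, 29^2 ≡ 19, 29^4 ≡ 87, 29^8 ≡ 34, 29^16 ≡ 60, 29^32 ≡ 38, 29^64 ≡ 74, 29^128 ≡ 133 (mod 137).
Test 29^d mod 137 for each divisor d in increasing order:
29^1 ≡ 29
29^2 ≡ 19
29^4 ≡ 87
29^8 ≡ 34
29^17 = 29^16·29^1 ≡ 96
29^34 = 29^32·29^2 ≡ 37
29^68 = 29^64·29^4 ≡ 136
29^136 = 29^128·29^8 ≡ 1  ← first divisor giving 1
The order is 136.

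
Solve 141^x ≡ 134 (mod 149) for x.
113

Baby-step giant-step with step n = ⌈√149⌉ = 13.
Baby steps 141^j mod 149 (j:value) for j=0..12: 0:1, 1:141, 2:64, 3:84, 4:73, 5:12, 6:53, 7:23, 8:114, 9:131, 10:144, 11:40, 12:127.
Giant-step multiplier: 141^(-13) ≡ 141^(148-13) = 141^135 ≡ 138 (mod 149).
Giant steps γ_i = 134·138^i mod 149: γ_0=134, γ_1=16, γ_2=122, γ_3=148, γ_4=11, γ_5=28, γ_6=139, γ_7=110, γ_8=131 (in table at j=9).
x = i·n + j = 8·13 + 9 = 113.
Check: 141^113 ≡ 134 (mod 149).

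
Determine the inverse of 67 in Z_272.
203

gcd(67, 272) = 1, so the inverse exists.
Extended Euclidean algorithm on (272, 67):
272 = 4 × 67 + 4  ⟹  4 = (1)·272 + (-4)·67
67 = 16 × 4 + 3  ⟹  3 = (-16)·272 + (65)·67
4 = 1 × 3 + 1  ⟹  1 = (17)·272 + (-69)·67
So (-69)·67 ≡ 1 (mod 272), i.e. 67^(-1) ≡ -69 ≡ 203 (mod 272).
Check: 67 × 203 = 13601 ≡ 1 (mod 272)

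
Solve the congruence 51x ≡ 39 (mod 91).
x ≡ 65 (mod 91)

gcd(51, 91) = 1, which divides 39, so solutions exist.
Find 51^(-1) mod 91 by the extended Euclidean algorithm:
91 = 1 × 51 + 40  ⟹  40 = (1)·91 + (-1)·51
51 = 1 × 40 + 11  ⟹  11 = (-1)·91 + (2)·51
40 = 3 × 11 + 7  ⟹  7 = (4)·91 + (-7)·51
11 = 1 × 7 + 4  ⟹  4 = (-5)·91 + (9)·51
7 = 1 × 4 + 3  ⟹  3 = (9)·91 + (-16)·51
4 = 1 × 3 + 1  ⟹  1 = (-14)·91 + (25)·51
So (25)·51 ≡ 1 (mod 91), i.e. 51^(-1) ≡ 25 (mod 91).
x ≡ 25 × 39 = 975 ≡ 65 (mod 91).
Check: 51 × 65 = 3315 ≡ 39 (mod 91).
Unique solution: x ≡ 65 (mod 91)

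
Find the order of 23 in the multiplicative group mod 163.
18

163 is prime, so ord(23) divides φ(163) = 162.
Divisors of 162: 1, 2, 3, 6, 9, 18, 27, 54, 81, 162.
Repeated squaring: 23^1 ≡ 23, 23^2 ≡ 40, 23^4 ≡ 133, 23^8 ≡ 85, 23^16 ≡ 53, 23^32 ≡ 38, 23^64 ≡ 140, 23^128 ≡ 40 (mod 163).
Test 23^d mod 163 for each divisor d in increasing order:
23^1 ≡ 23
23^2 ≡ 40
23^3 = 23^2·23^1 ≡ 105
23^6 = 23^4·23^2 ≡ 104
23^9 = 23^8·23^1 ≡ 162
23^18 = 23^16·23^2 ≡ 1  ← first divisor giving 1
The order is 18.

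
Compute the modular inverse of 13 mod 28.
13

gcd(13, 28) = 1, so the inverse exists.
Extended Euclidean algorithm on (28, 13):
28 = 2 × 13 + 2  ⟹  2 = (1)·28 + (-2)·13
13 = 6 × 2 + 1  ⟹  1 = (-6)·28 + (13)·13
So (13)·13 ≡ 1 (mod 28), i.e. 13^(-1) ≡ 13 (mod 28).
Check: 13 × 13 = 169 ≡ 1 (mod 28)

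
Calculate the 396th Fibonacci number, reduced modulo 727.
669

Matrix identity: Q^n = [[F_(n+1), F_n], [F_n, F_(n-1)]] with Q = [[1,1],[1,0]].
n = 396 = 110001100₂. Square-and-multiply, entries mod 727:
Q^1 = [[1,1],[1,0]]
Q^3 = (Q^1)²·Q = [[3,2],[2,1]]
Q^6 = (Q^3)² = [[13,8],[8,5]]
Q^12 = (Q^6)² = [[233,144],[144,89]]
Q^24 = (Q^12)² = [[144,567],[567,304]]
Q^49 = (Q^24)²·Q = [[101,535],[535,293]]
Q^99 = (Q^49)²·Q = [[497,537],[537,687]]
Q^198 = (Q^99)² = [[306,410],[410,623]]
Q^396 = (Q^198)² = [[16,669],[669,74]]
F_396 mod 727 = Q^396[0][1] = 669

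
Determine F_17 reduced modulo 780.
37

Matrix identity: Q^n = [[F_(n+1), F_n], [F_n, F_(n-1)]] with Q = [[1,1],[1,0]].
n = 17 = 10001₂. Square-and-multiply, entries mod 780:
Q^1 = [[1,1],[1,0]]
Q^2 = (Q^1)² = [[2,1],[1,1]]
Q^4 = (Q^2)² = [[5,3],[3,2]]
Q^8 = (Q^4)² = [[34,21],[21,13]]
Q^17 = (Q^8)²·Q = [[244,37],[37,207]]
F_17 mod 780 = Q^17[0][1] = 37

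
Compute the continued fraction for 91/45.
[2; 45]

Euclidean algorithm steps:
91 = 2 × 45 + 1
45 = 45 × 1 + 0
Continued fraction: [2; 45]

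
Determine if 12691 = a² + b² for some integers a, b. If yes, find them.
Not possible

Factorization: 12691 = 7^3 × 37
By Fermat: n is sum of two squares iff every prime p ≡ 3 (mod 4) appears to even power.
Prime(s) ≡ 3 (mod 4) with odd exponent: [(7, 3)]
Therefore 12691 cannot be expressed as a² + b².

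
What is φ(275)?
200

275 = 5^2 × 11
φ(n) = n × ∏(1 - 1/p) for each prime p dividing n
φ(275) = 275 × (1 - 1/5) × (1 - 1/11) = 200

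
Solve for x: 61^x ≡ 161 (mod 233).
142

Baby-step giant-step with step n = ⌈√233⌉ = 16.
Baby steps 61^j mod 233 (j:value) for j=0..15: 0:1, 1:61, 2:226, 3:39, 4:49, 5:193, 6:123, 7:47, 8:71, 9:137, 10:202, 11:206, 12:217, 13:189, 14:112, 15:75.
Giant-step multiplier: 61^(-16) ≡ 61^(232-16) = 61^216 ≡ 74 (mod 233).
Giant steps γ_i = 161·74^i mod 233: γ_0=161, γ_1=31, γ_2=197, γ_3=132, γ_4=215, γ_5=66, γ_6=224, γ_7=33, γ_8=112 (in table at j=14).
x = i·n + j = 8·16 + 14 = 142.
Check: 61^142 ≡ 161 (mod 233).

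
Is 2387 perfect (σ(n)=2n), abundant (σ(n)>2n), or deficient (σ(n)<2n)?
deficient

Proper divisors of 2387: sum = 1 + 7 + 11 + 31 + 77 + 217 + 341 = 685
Since 685 < 2387, 2387 is deficient.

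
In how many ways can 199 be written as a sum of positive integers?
3646072432125

p(n) counts ways to write n as a sum of positive integers (order ignored).
Euler's pentagonal recurrence: p(k) = p(k-1) + p(k-2) - p(k-5) - p(k-7) + p(k-12) + p(k-15) - ... (offsets j(3j∓1)/2, signs ++--, p(0)=1, p(<0)=0).
DP table for k = 0..198: p(0)=1, p(1)=1, p(2)=2, p(3)=3, p(4)=5, p(5)=7, p(6)=11, p(7)=15, p(8)=22, p(9)=30, p(10)=42, p(11)=56, p(12)=77, p(13)=101, p(14)=135, p(15)=176, p(16)=231, p(17)=297, p(18)=385, p(19)=490, p(20)=627, p(21)=792, p(22)=1002, p(23)=1255, p(24)=1575, p(25)=1958, p(26)=2436, p(27)=3010, p(28)=3718, p(29)=4565, p(30)=5604, p(31)=6842, p(32)=8349, p(33)=10143, p(34)=12310, p(35)=14883, p(36)=17977, p(37)=21637, p(38)=26015, p(39)=31185, p(40)=37338, p(41)=44583, p(42)=53174, p(43)=63261, p(44)=75175, p(45)=89134, p(46)=105558, p(47)=124754, p(48)=147273, p(49)=173525, p(50)=204226, p(51)=239943, p(52)=281589, p(53)=329931, p(54)=386155, p(55)=451276, p(56)=526823, p(57)=614154, p(58)=715220, p(59)=831820, p(60)=966467, p(61)=1121505, p(62)=1300156, p(63)=1505499, p(64)=1741630, p(65)=2012558, p(66)=2323520, p(67)=2679689, p(68)=3087735, p(69)=3554345, p(70)=4087968, p(71)=4697205, p(72)=5392783, p(73)=6185689, p(74)=7089500, p(75)=8118264, p(76)=9289091, p(77)=10619863, p(78)=12132164, p(79)=13848650, p(80)=15796476, p(81)=18004327, p(82)=20506255, p(83)=23338469, p(84)=26543660, p(85)=30167357, p(86)=34262962, p(87)=38887673, p(88)=44108109, p(89)=49995925, p(90)=56634173, p(91)=64112359, p(92)=72533807, p(93)=82010177, p(94)=92669720, p(95)=104651419, p(96)=118114304, p(97)=133230930, p(98)=150198136, p(99)=169229875, p(100)=190569292, p(101)=214481126, p(102)=241265379, p(103)=271248950, p(104)=304801365, p(105)=342325709, p(106)=384276336, p(107)=431149389, p(108)=483502844, p(109)=541946240, p(110)=607163746, p(111)=679903203, p(112)=761002156, p(113)=851376628, p(114)=952050665, p(115)=1064144451, p(116)=1188908248, p(117)=1327710076, p(118)=1482074143, p(119)=1653668665, p(120)=1844349560, p(121)=2056148051, p(122)=2291320912, p(123)=2552338241, p(124)=2841940500, p(125)=3163127352, p(126)=3519222692, p(127)=3913864295, p(128)=4351078600, p(129)=4835271870, p(130)=5371315400, p(131)=5964539504, p(132)=6620830889, p(133)=7346629512, p(134)=8149040695, p(135)=9035836076, p(136)=10015581680, p(137)=11097645016, p(138)=12292341831, p(139)=13610949895, p(140)=15065878135, p(141)=16670689208, p(142)=18440293320, p(143)=20390982757, p(144)=22540654445, p(145)=24908858009, p(146)=27517052599, p(147)=30388671978, p(148)=33549419497, p(149)=37027355200, p(150)=40853235313, p(151)=45060624582, p(152)=49686288421, p(153)=54770336324, p(154)=60356673280, p(155)=66493182097, p(156)=73232243759, p(157)=80630964769, p(158)=88751778802, p(159)=97662728555, p(160)=107438159466, p(161)=118159068427, p(162)=129913904637, p(163)=142798995930, p(164)=156919475295, p(165)=172389800255, p(166)=189334822579, p(167)=207890420102, p(168)=228204732751, p(169)=250438925115, p(170)=274768617130, p(171)=301384802048, p(172)=330495499613, p(173)=362326859895, p(174)=397125074750, p(175)=435157697830, p(176)=476715857290, p(177)=522115831195, p(178)=571701605655, p(179)=625846753120, p(180)=684957390936, p(181)=749474411781, p(182)=819876908323, p(183)=896684817527, p(184)=980462880430, p(185)=1071823774337, p(186)=1171432692373, p(187)=1280011042268, p(188)=1398341745571, p(189)=1527273599625, p(190)=1667727404093, p(191)=1820701100652, p(192)=1987276856363, p(193)=2168627105469, p(194)=2366022741845, p(195)=2580840212973, p(196)=2814570987591, p(197)=3068829878530, p(198)=3345365983698.
Final step: p(199) = p(198) + p(197) - p(194) - p(192) + p(187) + p(184) - p(177) - p(173) + p(164) + p(159) - p(148) - p(142) + p(129) + p(122) - p(107) - p(99) + p(82) + p(73) - p(54) - p(44) + p(23) + p(12)
= 3345365983698 + 3068829878530 - 2366022741845 - 1987276856363 + 1280011042268 + 980462880430 - 522115831195 - 362326859895 + 156919475295 + 97662728555 - 33549419497 - 18440293320 + 4835271870 + 2291320912 - 431149389 - 169229875 + 20506255 + 6185689 - 386155 - 75175 + 1255 + 77
= 3646072432125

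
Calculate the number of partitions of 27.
3010

p(n) counts ways to write n as a sum of positive integers (order ignored).
Euler's pentagonal recurrence: p(k) = p(k-1) + p(k-2) - p(k-5) - p(k-7) + p(k-12) + p(k-15) - ... (offsets j(3j∓1)/2, signs ++--, p(0)=1, p(<0)=0).
DP table for k = 0..26: p(0)=1, p(1)=1, p(2)=2, p(3)=3, p(4)=5, p(5)=7, p(6)=11, p(7)=15, p(8)=22, p(9)=30, p(10)=42, p(11)=56, p(12)=77, p(13)=101, p(14)=135, p(15)=176, p(16)=231, p(17)=297, p(18)=385, p(19)=490, p(20)=627, p(21)=792, p(22)=1002, p(23)=1255, p(24)=1575, p(25)=1958, p(26)=2436.
Final step: p(27) = p(26) + p(25) - p(22) - p(20) + p(15) + p(12) - p(5) - p(1)
= 2436 + 1958 - 1002 - 627 + 176 + 77 - 7 - 1
= 3010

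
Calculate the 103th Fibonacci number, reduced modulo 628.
385

Matrix identity: Q^n = [[F_(n+1), F_n], [F_n, F_(n-1)]] with Q = [[1,1],[1,0]].
n = 103 = 1100111₂. Square-and-multiply, entries mod 628:
Q^1 = [[1,1],[1,0]]
Q^3 = (Q^1)²·Q = [[3,2],[2,1]]
Q^6 = (Q^3)² = [[13,8],[8,5]]
Q^12 = (Q^6)² = [[233,144],[144,89]]
Q^25 = (Q^12)²·Q = [[189,293],[293,524]]
Q^51 = (Q^25)²·Q = [[151,366],[366,413]]
Q^103 = (Q^51)²·Q = [[197,385],[385,440]]
F_103 mod 628 = Q^103[0][1] = 385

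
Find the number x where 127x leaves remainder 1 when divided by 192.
127

gcd(127, 192) = 1, so the inverse exists.
Extended Euclidean algorithm on (192, 127):
192 = 1 × 127 + 65  ⟹  65 = (1)·192 + (-1)·127
127 = 1 × 65 + 62  ⟹  62 = (-1)·192 + (2)·127
65 = 1 × 62 + 3  ⟹  3 = (2)·192 + (-3)·127
62 = 20 × 3 + 2  ⟹  2 = (-41)·192 + (62)·127
3 = 1 × 2 + 1  ⟹  1 = (43)·192 + (-65)·127
So (-65)·127 ≡ 1 (mod 192), i.e. 127^(-1) ≡ -65 ≡ 127 (mod 192).
Check: 127 × 127 = 16129 ≡ 1 (mod 192)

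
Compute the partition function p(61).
1121505

p(n) counts ways to write n as a sum of positive integers (order ignored).
Euler's pentagonal recurrence: p(k) = p(k-1) + p(k-2) - p(k-5) - p(k-7) + p(k-12) + p(k-15) - ... (offsets j(3j∓1)/2, signs ++--, p(0)=1, p(<0)=0).
DP table for k = 0..60: p(0)=1, p(1)=1, p(2)=2, p(3)=3, p(4)=5, p(5)=7, p(6)=11, p(7)=15, p(8)=22, p(9)=30, p(10)=42, p(11)=56, p(12)=77, p(13)=101, p(14)=135, p(15)=176, p(16)=231, p(17)=297, p(18)=385, p(19)=490, p(20)=627, p(21)=792, p(22)=1002, p(23)=1255, p(24)=1575, p(25)=1958, p(26)=2436, p(27)=3010, p(28)=3718, p(29)=4565, p(30)=5604, p(31)=6842, p(32)=8349, p(33)=10143, p(34)=12310, p(35)=14883, p(36)=17977, p(37)=21637, p(38)=26015, p(39)=31185, p(40)=37338, p(41)=44583, p(42)=53174, p(43)=63261, p(44)=75175, p(45)=89134, p(46)=105558, p(47)=124754, p(48)=147273, p(49)=173525, p(50)=204226, p(51)=239943, p(52)=281589, p(53)=329931, p(54)=386155, p(55)=451276, p(56)=526823, p(57)=614154, p(58)=715220, p(59)=831820, p(60)=966467.
Final step: p(61) = p(60) + p(59) - p(56) - p(54) + p(49) + p(46) - p(39) - p(35) + p(26) + p(21) - p(10) - p(4)
= 966467 + 831820 - 526823 - 386155 + 173525 + 105558 - 31185 - 14883 + 2436 + 792 - 42 - 5
= 1121505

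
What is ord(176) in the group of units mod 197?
196

197 is prime, so ord(176) divides φ(197) = 196.
Divisors of 196: 1, 2, 4, 7, 14, 28, 49, 98, 196.
Repeated squaring: 176^1 ≡ 176, 176^2 ≡ 47, 176^4 ≡ 42, 176^8 ≡ 188, 176^16 ≡ 81, 176^32 ≡ 60, 176^64 ≡ 54, 176^128 ≡ 158 (mod 197).
Test 176^d mod 197 for each divisor d in increasing order:
176^1 ≡ 176
176^2 ≡ 47
176^4 ≡ 42
176^7 = 176^4·176^2·176^1 ≡ 113
176^14 = 176^8·176^4·176^2 ≡ 161
176^28 = 176^16·176^8·176^4 ≡ 114
176^49 = 176^32·176^16·176^1 ≡ 183
176^98 = 176^64·176^32·176^2 ≡ 196
176^196 = 176^128·176^64·176^4 ≡ 1  ← first divisor giving 1
The order is 196.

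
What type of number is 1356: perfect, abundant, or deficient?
abundant

Proper divisors of 1356: sum = 1 + 2 + 3 + 4 + 6 + 12 + 113 + 226 + 339 + 452 + 678 = 1836
Since 1836 > 1356, 1356 is abundant.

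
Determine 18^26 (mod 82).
18

Repeated squaring. Binary of 26 = 11010.
18^1 ≡ 18 (mod 82); 18^2 ≡ 78 (mod 82); 18^4 ≡ 16 (mod 82); 18^8 ≡ 10 (mod 82); 18^16 ≡ 18 (mod 82)
18^26 = 18^2 × 18^8 × 18^16 ≡ 18 (mod 82)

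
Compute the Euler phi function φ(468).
144

468 = 2^2 × 3^2 × 13
φ(n) = n × ∏(1 - 1/p) for each prime p dividing n
φ(468) = 468 × (1 - 1/2) × (1 - 1/3) × (1 - 1/13) = 144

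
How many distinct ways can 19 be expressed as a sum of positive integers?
490

p(n) counts ways to write n as a sum of positive integers (order ignored).
Euler's pentagonal recurrence: p(k) = p(k-1) + p(k-2) - p(k-5) - p(k-7) + p(k-12) + p(k-15) - ... (offsets j(3j∓1)/2, signs ++--, p(0)=1, p(<0)=0).
DP table for k = 0..18: p(0)=1, p(1)=1, p(2)=2, p(3)=3, p(4)=5, p(5)=7, p(6)=11, p(7)=15, p(8)=22, p(9)=30, p(10)=42, p(11)=56, p(12)=77, p(13)=101, p(14)=135, p(15)=176, p(16)=231, p(17)=297, p(18)=385.
Final step: p(19) = p(18) + p(17) - p(14) - p(12) + p(7) + p(4)
= 385 + 297 - 135 - 77 + 15 + 5
= 490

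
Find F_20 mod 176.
77

Matrix identity: Q^n = [[F_(n+1), F_n], [F_n, F_(n-1)]] with Q = [[1,1],[1,0]].
n = 20 = 10100₂. Square-and-multiply, entries mod 176:
Q^1 = [[1,1],[1,0]]
Q^2 = (Q^1)² = [[2,1],[1,1]]
Q^5 = (Q^2)²·Q = [[8,5],[5,3]]
Q^10 = (Q^5)² = [[89,55],[55,34]]
Q^20 = (Q^10)² = [[34,77],[77,133]]
F_20 mod 176 = Q^20[0][1] = 77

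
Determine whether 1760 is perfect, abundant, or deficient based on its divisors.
abundant

Proper divisors of 1760: sum = 1 + 2 + 4 + 5 + 8 + 10 + 11 + 16 + ... + 220 + 352 + 440 + 880 (23 divisors) = 2776
Since 2776 > 1760, 1760 is abundant.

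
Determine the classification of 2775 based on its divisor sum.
deficient

Proper divisors of 2775: sum = 1 + 3 + 5 + 15 + 25 + 37 + 75 + 111 + 185 + 555 + 925 = 1937
Since 1937 < 2775, 2775 is deficient.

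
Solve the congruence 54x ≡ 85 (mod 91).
x ≡ 10 (mod 91)

gcd(54, 91) = 1, which divides 85, so solutions exist.
Find 54^(-1) mod 91 by the extended Euclidean algorithm:
91 = 1 × 54 + 37  ⟹  37 = (1)·91 + (-1)·54
54 = 1 × 37 + 17  ⟹  17 = (-1)·91 + (2)·54
37 = 2 × 17 + 3  ⟹  3 = (3)·91 + (-5)·54
17 = 5 × 3 + 2  ⟹  2 = (-16)·91 + (27)·54
3 = 1 × 2 + 1  ⟹  1 = (19)·91 + (-32)·54
So (-32)·54 ≡ 1 (mod 91), i.e. 54^(-1) ≡ -32 ≡ 59 (mod 91).
x ≡ 59 × 85 = 5015 ≡ 10 (mod 91).
Check: 54 × 10 = 540 ≡ 85 (mod 91).
Unique solution: x ≡ 10 (mod 91)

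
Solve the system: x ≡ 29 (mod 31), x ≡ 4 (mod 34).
990

Using Chinese Remainder Theorem:
M = 31 × 34 = 1054
M1 = 34, M2 = 31
y1 = 34^(-1) mod 31 = 21
y2 = 31^(-1) mod 34 = 11
x = (29×34×21 + 4×31×11) mod 1054 = 990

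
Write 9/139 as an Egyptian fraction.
1/16 + 1/445 + 1/989680

Greedy algorithm:
9/139: ceiling(139/9) = 16, use 1/16
5/2224: ceiling(2224/5) = 445, use 1/445
1/989680: ceiling(989680/1) = 989680, use 1/989680
Result: 9/139 = 1/16 + 1/445 + 1/989680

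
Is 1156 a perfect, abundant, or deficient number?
deficient

Proper divisors of 1156: sum = 1 + 2 + 4 + 17 + 34 + 68 + 289 + 578 = 993
Since 993 < 1156, 1156 is deficient.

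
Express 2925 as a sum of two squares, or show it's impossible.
3² + 54² (a=3, b=54)

Factorization: 2925 = 3^2 × 5^2 × 13
By Fermat: n is sum of two squares iff every prime p ≡ 3 (mod 4) appears to even power.
All primes ≡ 3 (mod 4) appear to even power.
Search a = 0, 1, 2, … for 2925 - a² a perfect square: first hit at a = 3: 2925 - 9 = 2916 = 54².
2925 = 3² + 54² = 9 + 2916 ✓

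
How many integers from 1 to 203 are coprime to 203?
168

203 = 7 × 29
φ(n) = n × ∏(1 - 1/p) for each prime p dividing n
φ(203) = 203 × (1 - 1/7) × (1 - 1/29) = 168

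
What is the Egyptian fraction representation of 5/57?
1/12 + 1/228

Greedy algorithm:
5/57: ceiling(57/5) = 12, use 1/12
1/228: ceiling(228/1) = 228, use 1/228
Result: 5/57 = 1/12 + 1/228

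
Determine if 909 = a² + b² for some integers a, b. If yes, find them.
3² + 30² (a=3, b=30)

Factorization: 909 = 3^2 × 101
By Fermat: n is sum of two squares iff every prime p ≡ 3 (mod 4) appears to even power.
All primes ≡ 3 (mod 4) appear to even power.
Search a = 0, 1, 2, … for 909 - a² a perfect square: first hit at a = 3: 909 - 9 = 900 = 30².
909 = 3² + 30² = 9 + 900 ✓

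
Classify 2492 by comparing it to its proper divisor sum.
abundant

Proper divisors of 2492: sum = 1 + 2 + 4 + 7 + 14 + 28 + 89 + 178 + 356 + 623 + 1246 = 2548
Since 2548 > 2492, 2492 is abundant.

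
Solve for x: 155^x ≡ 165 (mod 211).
151

Baby-step giant-step with step n = ⌈√211⌉ = 15.
Baby steps 155^j mod 211 (j:value) for j=0..14: 0:1, 1:155, 2:182, 3:147, 4:208, 5:168, 6:87, 7:192, 8:9, 9:129, 10:161, 11:57, 12:184, 13:35, 14:150.
Giant-step multiplier: 155^(-15) ≡ 155^(210-15) = 155^195 ≡ 153 (mod 211).
Giant steps γ_i = 165·153^i mod 211: γ_0=165, γ_1=136, γ_2=130, γ_3=56, γ_4=128, γ_5=172, γ_6=152, γ_7=46, γ_8=75, γ_9=81, γ_10=155 (in table at j=1).
x = i·n + j = 10·15 + 1 = 151.
Check: 155^151 ≡ 165 (mod 211).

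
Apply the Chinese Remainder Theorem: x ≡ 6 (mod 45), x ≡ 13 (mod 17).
591

Using Chinese Remainder Theorem:
M = 45 × 17 = 765
M1 = 17, M2 = 45
y1 = 17^(-1) mod 45 = 8
y2 = 45^(-1) mod 17 = 14
x = (6×17×8 + 13×45×14) mod 765 = 591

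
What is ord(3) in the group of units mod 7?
6

7 is prime, so ord(3) divides φ(7) = 6.
Divisors of 6: 1, 2, 3, 6.
Repeated squaring: 3^1 ≡ 3, 3^2 ≡ 2, 3^4 ≡ 4 (mod 7).
Test 3^d mod 7 for each divisor d in increasing order:
3^1 ≡ 3
3^2 ≡ 2
3^3 = 3^2·3^1 ≡ 6
3^6 = 3^4·3^2 ≡ 1  ← first divisor giving 1
The order is 6.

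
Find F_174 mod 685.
182

Matrix identity: Q^n = [[F_(n+1), F_n], [F_n, F_(n-1)]] with Q = [[1,1],[1,0]].
n = 174 = 10101110₂. Square-and-multiply, entries mod 685:
Q^1 = [[1,1],[1,0]]
Q^2 = (Q^1)² = [[2,1],[1,1]]
Q^5 = (Q^2)²·Q = [[8,5],[5,3]]
Q^10 = (Q^5)² = [[89,55],[55,34]]
Q^21 = (Q^10)²·Q = [[586,671],[671,600]]
Q^43 = (Q^21)²·Q = [[243,407],[407,521]]
Q^87 = (Q^43)²·Q = [[661,18],[18,643]]
Q^174 = (Q^87)² = [[215,182],[182,33]]
F_174 mod 685 = Q^174[0][1] = 182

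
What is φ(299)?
264

299 = 13 × 23
φ(n) = n × ∏(1 - 1/p) for each prime p dividing n
φ(299) = 299 × (1 - 1/13) × (1 - 1/23) = 264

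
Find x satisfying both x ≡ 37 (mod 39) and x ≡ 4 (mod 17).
310

Using Chinese Remainder Theorem:
M = 39 × 17 = 663
M1 = 17, M2 = 39
y1 = 17^(-1) mod 39 = 23
y2 = 39^(-1) mod 17 = 7
x = (37×17×23 + 4×39×7) mod 663 = 310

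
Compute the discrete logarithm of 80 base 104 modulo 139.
24

Baby-step giant-step with step n = ⌈√139⌉ = 12.
Baby steps 104^j mod 139 (j:value) for j=0..11: 0:1, 1:104, 2:113, 3:76, 4:120, 5:109, 6:77, 7:85, 8:83, 9:14, 10:66, 11:53.
Giant-step multiplier: 104^(-12) ≡ 104^(138-12) = 104^126 ≡ 55 (mod 139).
Giant steps γ_i = 80·55^i mod 139: γ_0=80, γ_1=91, γ_2=1 (in table at j=0).
x = i·n + j = 2·12 + 0 = 24.
Check: 104^24 ≡ 80 (mod 139).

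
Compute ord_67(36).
33

67 is prime, so ord(36) divides φ(67) = 66.
Divisors of 66: 1, 2, 3, 6, 11, 22, 33, 66.
Repeated squaring: 36^1 ≡ 36, 36^2 ≡ 23, 36^4 ≡ 60, 36^8 ≡ 49, 36^16 ≡ 56, 36^32 ≡ 54, 36^64 ≡ 35 (mod 67).
Test 36^d mod 67 for each divisor d in increasing order:
36^1 ≡ 36
36^2 ≡ 23
36^3 = 36^2·36^1 ≡ 24
36^6 = 36^4·36^2 ≡ 40
36^11 = 36^8·36^2·36^1 ≡ 37
36^22 = 36^16·36^4·36^2 ≡ 29
36^33 = 36^32·36^1 ≡ 1  ← first divisor giving 1
The order is 33.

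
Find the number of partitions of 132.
6620830889

p(n) counts ways to write n as a sum of positive integers (order ignored).
Euler's pentagonal recurrence: p(k) = p(k-1) + p(k-2) - p(k-5) - p(k-7) + p(k-12) + p(k-15) - ... (offsets j(3j∓1)/2, signs ++--, p(0)=1, p(<0)=0).
DP table for k = 0..131: p(0)=1, p(1)=1, p(2)=2, p(3)=3, p(4)=5, p(5)=7, p(6)=11, p(7)=15, p(8)=22, p(9)=30, p(10)=42, p(11)=56, p(12)=77, p(13)=101, p(14)=135, p(15)=176, p(16)=231, p(17)=297, p(18)=385, p(19)=490, p(20)=627, p(21)=792, p(22)=1002, p(23)=1255, p(24)=1575, p(25)=1958, p(26)=2436, p(27)=3010, p(28)=3718, p(29)=4565, p(30)=5604, p(31)=6842, p(32)=8349, p(33)=10143, p(34)=12310, p(35)=14883, p(36)=17977, p(37)=21637, p(38)=26015, p(39)=31185, p(40)=37338, p(41)=44583, p(42)=53174, p(43)=63261, p(44)=75175, p(45)=89134, p(46)=105558, p(47)=124754, p(48)=147273, p(49)=173525, p(50)=204226, p(51)=239943, p(52)=281589, p(53)=329931, p(54)=386155, p(55)=451276, p(56)=526823, p(57)=614154, p(58)=715220, p(59)=831820, p(60)=966467, p(61)=1121505, p(62)=1300156, p(63)=1505499, p(64)=1741630, p(65)=2012558, p(66)=2323520, p(67)=2679689, p(68)=3087735, p(69)=3554345, p(70)=4087968, p(71)=4697205, p(72)=5392783, p(73)=6185689, p(74)=7089500, p(75)=8118264, p(76)=9289091, p(77)=10619863, p(78)=12132164, p(79)=13848650, p(80)=15796476, p(81)=18004327, p(82)=20506255, p(83)=23338469, p(84)=26543660, p(85)=30167357, p(86)=34262962, p(87)=38887673, p(88)=44108109, p(89)=49995925, p(90)=56634173, p(91)=64112359, p(92)=72533807, p(93)=82010177, p(94)=92669720, p(95)=104651419, p(96)=118114304, p(97)=133230930, p(98)=150198136, p(99)=169229875, p(100)=190569292, p(101)=214481126, p(102)=241265379, p(103)=271248950, p(104)=304801365, p(105)=342325709, p(106)=384276336, p(107)=431149389, p(108)=483502844, p(109)=541946240, p(110)=607163746, p(111)=679903203, p(112)=761002156, p(113)=851376628, p(114)=952050665, p(115)=1064144451, p(116)=1188908248, p(117)=1327710076, p(118)=1482074143, p(119)=1653668665, p(120)=1844349560, p(121)=2056148051, p(122)=2291320912, p(123)=2552338241, p(124)=2841940500, p(125)=3163127352, p(126)=3519222692, p(127)=3913864295, p(128)=4351078600, p(129)=4835271870, p(130)=5371315400, p(131)=5964539504.
Final step: p(132) = p(131) + p(130) - p(127) - p(125) + p(120) + p(117) - p(110) - p(106) + p(97) + p(92) - p(81) - p(75) + p(62) + p(55) - p(40) - p(32) + p(15) + p(6)
= 5964539504 + 5371315400 - 3913864295 - 3163127352 + 1844349560 + 1327710076 - 607163746 - 384276336 + 133230930 + 72533807 - 18004327 - 8118264 + 1300156 + 451276 - 37338 - 8349 + 176 + 11
= 6620830889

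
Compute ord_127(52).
9

127 is prime, so ord(52) divides φ(127) = 126.
Divisors of 126: 1, 2, 3, 6, 7, 9, 14, 18, 21, 42, 63, 126.
Repeated squaring: 52^1 ≡ 52, 52^2 ≡ 37, 52^4 ≡ 99, 52^8 ≡ 22, 52^16 ≡ 103, 52^32 ≡ 68, 52^64 ≡ 52 (mod 127).
Test 52^d mod 127 for each divisor d in increasing order:
52^1 ≡ 52
52^2 ≡ 37
52^3 = 52^2·52^1 ≡ 19
52^6 = 52^4·52^2 ≡ 107
52^7 = 52^4·52^2·52^1 ≡ 103
52^9 = 52^8·52^1 ≡ 1  ← first divisor giving 1
The order is 9.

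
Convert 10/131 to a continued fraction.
[0; 13, 10]

Euclidean algorithm steps:
10 = 0 × 131 + 10
131 = 13 × 10 + 1
10 = 10 × 1 + 0
Continued fraction: [0; 13, 10]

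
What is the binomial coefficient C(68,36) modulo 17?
0

Using Lucas' theorem:
Write n=68 and k=36 in base 17:
n in base 17: [4, 0]
k in base 17: [2, 2]
C(68,36) mod 17 = ∏ C(n_i, k_i) mod 17
Digit binomials (mod 17): C(4,2) = 6; C(0,2) = 0 (k_i > n_i)
Product: 6 × 0 = 0 ≡ 0 (mod 17)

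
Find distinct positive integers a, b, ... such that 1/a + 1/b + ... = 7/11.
1/2 + 1/8 + 1/88

Greedy algorithm:
7/11: ceiling(11/7) = 2, use 1/2
3/22: ceiling(22/3) = 8, use 1/8
1/88: ceiling(88/1) = 88, use 1/88
Result: 7/11 = 1/2 + 1/8 + 1/88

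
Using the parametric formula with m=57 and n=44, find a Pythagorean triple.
(1313, 5016, 5185)

Euclid's formula: a = m² - n², b = 2mn, c = m² + n²
m = 57, n = 44
a = 57² - 44² = 3249 - 1936 = 1313
b = 2 × 57 × 44 = 5016
c = 57² + 44² = 3249 + 1936 = 5185
Verification: 1313² + 5016² = 1723969 + 25160256 = 26884225 = 5185² ✓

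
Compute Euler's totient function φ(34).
16

34 = 2 × 17
φ(n) = n × ∏(1 - 1/p) for each prime p dividing n
φ(34) = 34 × (1 - 1/2) × (1 - 1/17) = 16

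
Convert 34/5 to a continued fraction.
[6; 1, 4]

Euclidean algorithm steps:
34 = 6 × 5 + 4
5 = 1 × 4 + 1
4 = 4 × 1 + 0
Continued fraction: [6; 1, 4]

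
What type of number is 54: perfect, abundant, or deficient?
abundant

Proper divisors of 54: sum = 1 + 2 + 3 + 6 + 9 + 18 + 27 = 66
Since 66 > 54, 54 is abundant.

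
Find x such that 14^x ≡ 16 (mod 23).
14

Baby-step giant-step with step n = ⌈√23⌉ = 5.
Baby steps 14^j mod 23 (j:value) for j=0..4: 0:1, 1:14, 2:12, 3:7, 4:6.
Giant-step multiplier: 14^(-5) ≡ 14^(22-5) = 14^17 ≡ 20 (mod 23).
Giant steps γ_i = 16·20^i mod 23: γ_0=16, γ_1=21, γ_2=6 (in table at j=4).
x = i·n + j = 2·5 + 4 = 14.
Check: 14^14 ≡ 16 (mod 23).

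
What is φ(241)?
240

241 = 241
φ(n) = n × ∏(1 - 1/p) for each prime p dividing n
φ(241) = 241 × (1 - 1/241) = 240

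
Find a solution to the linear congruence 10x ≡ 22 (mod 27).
x ≡ 13 (mod 27)

gcd(10, 27) = 1, which divides 22, so solutions exist.
Find 10^(-1) mod 27 by the extended Euclidean algorithm:
27 = 2 × 10 + 7  ⟹  7 = (1)·27 + (-2)·10
10 = 1 × 7 + 3  ⟹  3 = (-1)·27 + (3)·10
7 = 2 × 3 + 1  ⟹  1 = (3)·27 + (-8)·10
So (-8)·10 ≡ 1 (mod 27), i.e. 10^(-1) ≡ -8 ≡ 19 (mod 27).
x ≡ 19 × 22 = 418 ≡ 13 (mod 27).
Check: 10 × 13 = 130 ≡ 22 (mod 27).
Unique solution: x ≡ 13 (mod 27)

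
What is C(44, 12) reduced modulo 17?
0

Using Lucas' theorem:
Write n=44 and k=12 in base 17:
n in base 17: [2, 10]
k in base 17: [0, 12]
C(44,12) mod 17 = ∏ C(n_i, k_i) mod 17
Digit binomials (mod 17): C(2,0) = 1; C(10,12) = 0 (k_i > n_i)
Product: 1 × 0 = 0 ≡ 0 (mod 17)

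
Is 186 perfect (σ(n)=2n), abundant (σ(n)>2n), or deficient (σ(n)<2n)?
abundant

Proper divisors of 186: sum = 1 + 2 + 3 + 6 + 31 + 62 + 93 = 198
Since 198 > 186, 186 is abundant.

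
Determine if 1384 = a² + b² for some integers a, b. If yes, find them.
22² + 30² (a=22, b=30)

Factorization: 1384 = 2^3 × 173
By Fermat: n is sum of two squares iff every prime p ≡ 3 (mod 4) appears to even power.
All primes ≡ 3 (mod 4) appear to even power.
Search a = 0, 1, 2, … for 1384 - a² a perfect square: first hit at a = 22: 1384 - 484 = 900 = 30².
1384 = 22² + 30² = 484 + 900 ✓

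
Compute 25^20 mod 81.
4

Repeated squaring. Binary of 20 = 10100.
25^1 ≡ 25 (mod 81); 25^2 ≡ 58 (mod 81); 25^4 ≡ 43 (mod 81); 25^8 ≡ 67 (mod 81); 25^16 ≡ 34 (mod 81)
25^20 = 25^4 × 25^16 ≡ 4 (mod 81)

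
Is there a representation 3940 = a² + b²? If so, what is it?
24² + 58² (a=24, b=58)

Factorization: 3940 = 2^2 × 5 × 197
By Fermat: n is sum of two squares iff every prime p ≡ 3 (mod 4) appears to even power.
All primes ≡ 3 (mod 4) appear to even power.
Search a = 0, 1, 2, … for 3940 - a² a perfect square: first hit at a = 24: 3940 - 576 = 3364 = 58².
3940 = 24² + 58² = 576 + 3364 ✓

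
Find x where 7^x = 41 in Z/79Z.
75

Baby-step giant-step with step n = ⌈√79⌉ = 9.
Baby steps 7^j mod 79 (j:value) for j=0..8: 0:1, 1:7, 2:49, 3:27, 4:31, 5:59, 6:18, 7:47, 8:13.
Giant-step multiplier: 7^(-9) ≡ 7^(78-9) = 7^69 ≡ 33 (mod 79).
Giant steps γ_i = 41·33^i mod 79: γ_0=41, γ_1=10, γ_2=14, γ_3=67, γ_4=78, γ_5=46, γ_6=17, γ_7=8, γ_8=27 (in table at j=3).
x = i·n + j = 8·9 + 3 = 75.
Check: 7^75 ≡ 41 (mod 79).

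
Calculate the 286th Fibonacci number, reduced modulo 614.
519

Matrix identity: Q^n = [[F_(n+1), F_n], [F_n, F_(n-1)]] with Q = [[1,1],[1,0]].
n = 286 = 100011110₂. Square-and-multiply, entries mod 614:
Q^1 = [[1,1],[1,0]]
Q^2 = (Q^1)² = [[2,1],[1,1]]
Q^4 = (Q^2)² = [[5,3],[3,2]]
Q^8 = (Q^4)² = [[34,21],[21,13]]
Q^17 = (Q^8)²·Q = [[128,369],[369,373]]
Q^35 = (Q^17)²·Q = [[328,273],[273,55]]
Q^71 = (Q^35)²·Q = [[548,369],[369,179]]
Q^143 = (Q^71)²·Q = [[470,525],[525,559]]
Q^286 = (Q^143)² = [[413,519],[519,508]]
F_286 mod 614 = Q^286[0][1] = 519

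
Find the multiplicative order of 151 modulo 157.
156

157 is prime, so ord(151) divides φ(157) = 156.
Divisors of 156: 1, 2, 3, 4, 6, 12, 13, 26, 39, 52, 78, 156.
Repeated squaring: 151^1 ≡ 151, 151^2 ≡ 36, 151^4 ≡ 40, 151^8 ≡ 30, 151^16 ≡ 115, 151^32 ≡ 37, 151^64 ≡ 113, 151^128 ≡ 52 (mod 157).
Test 151^d mod 157 for each divisor d in increasing order:
151^1 ≡ 151
151^2 ≡ 36
151^3 = 151^2·151^1 ≡ 98
151^4 ≡ 40
151^6 = 151^4·151^2 ≡ 27
151^12 = 151^8·151^4 ≡ 101
151^13 = 151^8·151^4·151^1 ≡ 22
151^26 = 151^16·151^8·151^2 ≡ 13
151^39 = 151^32·151^4·151^2·151^1 ≡ 129
151^52 = 151^32·151^16·151^4 ≡ 12
151^78 = 151^64·151^8·151^4·151^2 ≡ 156
151^156 = 151^128·151^16·151^8·151^4 ≡ 1  ← first divisor giving 1
The order is 156.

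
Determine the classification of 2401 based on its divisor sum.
deficient

Proper divisors of 2401: sum = 1 + 7 + 49 + 343 = 400
Since 400 < 2401, 2401 is deficient.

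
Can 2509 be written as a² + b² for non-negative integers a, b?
3² + 50² (a=3, b=50)

Factorization: 2509 = 13 × 193
By Fermat: n is sum of two squares iff every prime p ≡ 3 (mod 4) appears to even power.
All primes ≡ 3 (mod 4) appear to even power.
Search a = 0, 1, 2, … for 2509 - a² a perfect square: first hit at a = 3: 2509 - 9 = 2500 = 50².
2509 = 3² + 50² = 9 + 2500 ✓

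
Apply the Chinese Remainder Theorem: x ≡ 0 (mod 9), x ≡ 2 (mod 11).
90

Using Chinese Remainder Theorem:
M = 9 × 11 = 99
M1 = 11, M2 = 9
y1 = 11^(-1) mod 9 = 5
y2 = 9^(-1) mod 11 = 5
x = (0×11×5 + 2×9×5) mod 99 = 90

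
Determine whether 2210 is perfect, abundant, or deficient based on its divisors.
abundant

Proper divisors of 2210: sum = 1 + 2 + 5 + 10 + 13 + 17 + 26 + 34 + 65 + 85 + 130 + 170 + 221 + 442 + 1105 = 2326
Since 2326 > 2210, 2210 is abundant.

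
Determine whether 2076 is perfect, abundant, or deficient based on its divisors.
abundant

Proper divisors of 2076: sum = 1 + 2 + 3 + 4 + 6 + 12 + 173 + 346 + 519 + 692 + 1038 = 2796
Since 2796 > 2076, 2076 is abundant.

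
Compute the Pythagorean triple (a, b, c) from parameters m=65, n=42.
(2461, 5460, 5989)

Euclid's formula: a = m² - n², b = 2mn, c = m² + n²
m = 65, n = 42
a = 65² - 42² = 4225 - 1764 = 2461
b = 2 × 65 × 42 = 5460
c = 65² + 42² = 4225 + 1764 = 5989
Verification: 2461² + 5460² = 6056521 + 29811600 = 35868121 = 5989² ✓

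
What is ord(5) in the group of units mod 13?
4

13 is prime, so ord(5) divides φ(13) = 12.
Divisors of 12: 1, 2, 3, 4, 6, 12.
Repeated squaring: 5^1 ≡ 5, 5^2 ≡ 12, 5^4 ≡ 1, 5^8 ≡ 1 (mod 13).
Test 5^d mod 13 for each divisor d in increasing order:
5^1 ≡ 5
5^2 ≡ 12
5^3 = 5^2·5^1 ≡ 8
5^4 ≡ 1  ← first divisor giving 1
The order is 4.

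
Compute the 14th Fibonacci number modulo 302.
75

Matrix identity: Q^n = [[F_(n+1), F_n], [F_n, F_(n-1)]] with Q = [[1,1],[1,0]].
n = 14 = 1110₂. Square-and-multiply, entries mod 302:
Q^1 = [[1,1],[1,0]]
Q^3 = (Q^1)²·Q = [[3,2],[2,1]]
Q^7 = (Q^3)²·Q = [[21,13],[13,8]]
Q^14 = (Q^7)² = [[6,75],[75,233]]
F_14 mod 302 = Q^14[0][1] = 75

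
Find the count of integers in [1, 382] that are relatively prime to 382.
190

382 = 2 × 191
φ(n) = n × ∏(1 - 1/p) for each prime p dividing n
φ(382) = 382 × (1 - 1/2) × (1 - 1/191) = 190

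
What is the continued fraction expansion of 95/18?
[5; 3, 1, 1, 2]

Euclidean algorithm steps:
95 = 5 × 18 + 5
18 = 3 × 5 + 3
5 = 1 × 3 + 2
3 = 1 × 2 + 1
2 = 2 × 1 + 0
Continued fraction: [5; 3, 1, 1, 2]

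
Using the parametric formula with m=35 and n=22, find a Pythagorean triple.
(741, 1540, 1709)

Euclid's formula: a = m² - n², b = 2mn, c = m² + n²
m = 35, n = 22
a = 35² - 22² = 1225 - 484 = 741
b = 2 × 35 × 22 = 1540
c = 35² + 22² = 1225 + 484 = 1709
Verification: 741² + 1540² = 549081 + 2371600 = 2920681 = 1709² ✓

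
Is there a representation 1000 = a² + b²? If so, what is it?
10² + 30² (a=10, b=30)

Factorization: 1000 = 2^3 × 5^3
By Fermat: n is sum of two squares iff every prime p ≡ 3 (mod 4) appears to even power.
All primes ≡ 3 (mod 4) appear to even power.
Search a = 0, 1, 2, … for 1000 - a² a perfect square: first hit at a = 10: 1000 - 100 = 900 = 30².
1000 = 10² + 30² = 100 + 900 ✓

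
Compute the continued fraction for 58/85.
[0; 1, 2, 6, 1, 3]

Euclidean algorithm steps:
58 = 0 × 85 + 58
85 = 1 × 58 + 27
58 = 2 × 27 + 4
27 = 6 × 4 + 3
4 = 1 × 3 + 1
3 = 3 × 1 + 0
Continued fraction: [0; 1, 2, 6, 1, 3]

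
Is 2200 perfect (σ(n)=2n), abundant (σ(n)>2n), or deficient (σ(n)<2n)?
abundant

Proper divisors of 2200: sum = 1 + 2 + 4 + 5 + 8 + 10 + 11 + 20 + ... + 275 + 440 + 550 + 1100 (23 divisors) = 3380
Since 3380 > 2200, 2200 is abundant.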